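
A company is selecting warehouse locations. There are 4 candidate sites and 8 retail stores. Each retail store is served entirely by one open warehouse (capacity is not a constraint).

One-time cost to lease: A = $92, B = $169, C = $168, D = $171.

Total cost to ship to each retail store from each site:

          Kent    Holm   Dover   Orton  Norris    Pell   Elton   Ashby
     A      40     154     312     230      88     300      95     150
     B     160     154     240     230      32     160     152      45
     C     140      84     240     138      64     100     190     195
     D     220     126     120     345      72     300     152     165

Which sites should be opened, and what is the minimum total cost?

Open A and C; minimum total cost 1171.

For any fixed open set, each retail store goes to its cheapest open site; total = fixed + service.
{A, C}: Kent→A 40, Holm→C 84, Dover→C 240, Orton→C 138, Norris→C 64, Pell→C 100, Elton→A 95, Ashby→A 150. Service 911; fixed 260; total 1171.
{A, B, C}: service 774 + fixed 429 = 1203
{A, C, D}: service 791 + fixed 431 = 1222
{A, B, C, D}: Kent→A 40, Holm→C 84, Dover→D 120, Orton→C 138, Norris→B 32, Pell→C 100, Elton→A 95, Ashby→B 45. Service 654; fixed 600; total 1254.
No other subset beats 1171.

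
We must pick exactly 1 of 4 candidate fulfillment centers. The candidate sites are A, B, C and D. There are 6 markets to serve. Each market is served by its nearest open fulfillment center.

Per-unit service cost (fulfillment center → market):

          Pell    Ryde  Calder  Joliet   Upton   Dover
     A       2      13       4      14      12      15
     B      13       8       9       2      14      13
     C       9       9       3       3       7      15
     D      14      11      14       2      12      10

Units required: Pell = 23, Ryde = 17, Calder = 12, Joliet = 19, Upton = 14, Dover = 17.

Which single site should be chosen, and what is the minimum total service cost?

With exactly 1 open, each market uses its cheapest among the chosen.
{C}: Pell→C 9·23=207, Ryde→C 9·17=153, Calder→C 3·12=36, Joliet→C 3·19=57, Upton→C 7·14=98, Dover→C 15·17=255. Service cost 806.
{B}: service cost 998
{A}: service cost 1004
Among all 4 size-1 choices, {C} is lowest.

Choose C only; total service cost 806.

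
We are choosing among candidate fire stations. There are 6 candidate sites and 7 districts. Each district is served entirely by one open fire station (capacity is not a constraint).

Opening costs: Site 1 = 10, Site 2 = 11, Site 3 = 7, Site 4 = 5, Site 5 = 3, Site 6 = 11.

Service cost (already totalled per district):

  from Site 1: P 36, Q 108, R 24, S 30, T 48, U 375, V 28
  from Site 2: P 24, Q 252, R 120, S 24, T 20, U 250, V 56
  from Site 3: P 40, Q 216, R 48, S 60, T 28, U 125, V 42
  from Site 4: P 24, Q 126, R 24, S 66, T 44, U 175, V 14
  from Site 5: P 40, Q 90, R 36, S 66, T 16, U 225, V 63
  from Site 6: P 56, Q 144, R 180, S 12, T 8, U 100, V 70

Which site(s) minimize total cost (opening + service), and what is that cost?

Open Site 4, Site 5 and Site 6; minimum total cost 291.

For any fixed open set, each district goes to its cheapest open site; total = fixed + service.
{Site 4, Site 5, Site 6}: P→Site 4 24, Q→Site 5 90, R→Site 4 24, S→Site 6 12, T→Site 6 8, U→Site 6 100, V→Site 4 14. Service 272; fixed 19; total 291.
{Site 3, Site 4, Site 5, Site 6}: P→Site 4 24, Q→Site 5 90, R→Site 4 24, S→Site 6 12, T→Site 6 8, U→Site 6 100, V→Site 4 14. Service 272; fixed 26; total 298.
{Site 1, Site 4, Site 5, Site 6}: service 272 + fixed 29 = 301
{Site 1, Site 2, Site 3, Site 4, Site 5, Site 6}: service 272 + fixed 47 = 319
No other subset beats 291.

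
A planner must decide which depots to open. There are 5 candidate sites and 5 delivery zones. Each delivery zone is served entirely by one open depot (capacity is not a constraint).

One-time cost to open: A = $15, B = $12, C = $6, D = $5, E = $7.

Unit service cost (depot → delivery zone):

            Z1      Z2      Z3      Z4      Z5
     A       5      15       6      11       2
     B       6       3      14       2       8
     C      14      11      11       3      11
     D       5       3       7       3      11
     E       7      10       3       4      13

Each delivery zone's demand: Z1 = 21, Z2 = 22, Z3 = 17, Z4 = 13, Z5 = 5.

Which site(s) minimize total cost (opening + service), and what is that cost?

For any fixed open set, each delivery zone goes to its cheapest open site; total = fixed + service.
{A, B, E}: Z1→A 5·21=105, Z2→B 3·22=66, Z3→E 3·17=51, Z4→B 2·13=26, Z5→A 2·5=10. Service 258; fixed 34; total 292.
{A, B, D, E}: service 258 + fixed 39 = 297
{A, B, C, E}: Z1→A 5·21=105, Z2→B 3·22=66, Z3→E 3·17=51, Z4→B 2·13=26, Z5→A 2·5=10. Service 258; fixed 40; total 298.
{A, B, C, D, E}: service 258 + fixed 45 = 303
No other subset beats 292.

Open A, B and E; minimum total cost 292.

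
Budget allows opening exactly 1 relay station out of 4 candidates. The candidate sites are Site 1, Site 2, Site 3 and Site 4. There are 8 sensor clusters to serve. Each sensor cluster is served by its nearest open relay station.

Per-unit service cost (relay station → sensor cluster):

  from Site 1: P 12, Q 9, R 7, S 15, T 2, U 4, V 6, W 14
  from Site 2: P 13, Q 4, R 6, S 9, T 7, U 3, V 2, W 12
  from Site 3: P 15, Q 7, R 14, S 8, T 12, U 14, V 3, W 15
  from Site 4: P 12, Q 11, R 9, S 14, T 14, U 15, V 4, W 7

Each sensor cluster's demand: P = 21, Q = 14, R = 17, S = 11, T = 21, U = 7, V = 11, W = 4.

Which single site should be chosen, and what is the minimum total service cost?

With exactly 1 open, each sensor cluster uses its cheapest among the chosen.
{Site 2}: P→Site 2 13·21=273, Q→Site 2 4·14=56, R→Site 2 6·17=102, S→Site 2 9·11=99, T→Site 2 7·21=147, U→Site 2 3·7=21, V→Site 2 2·11=22, W→Site 2 12·4=48. Service cost 768.
{Site 1}: service cost 854
{Site 3}: service cost 1182
Among all 4 size-1 choices, {Site 2} is lowest.

Choose Site 2 only; total service cost 768.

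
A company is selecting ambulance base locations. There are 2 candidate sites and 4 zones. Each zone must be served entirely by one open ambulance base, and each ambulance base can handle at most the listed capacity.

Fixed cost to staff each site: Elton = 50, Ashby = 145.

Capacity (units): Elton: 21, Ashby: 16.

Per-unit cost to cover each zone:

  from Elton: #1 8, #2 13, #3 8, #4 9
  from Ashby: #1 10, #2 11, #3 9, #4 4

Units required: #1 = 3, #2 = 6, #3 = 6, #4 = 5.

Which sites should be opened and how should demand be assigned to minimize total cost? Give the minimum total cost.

Minimum total cost: 245

Open {Elton}: #1→Elton 8·3=24, #2→Elton 13·6=78, #3→Elton 8·6=48, #4→Elton 9·5=45.
Loads: Elton carries 20/21. Service 195; fixed 50; total 245.
Next best feasible plan costs 353.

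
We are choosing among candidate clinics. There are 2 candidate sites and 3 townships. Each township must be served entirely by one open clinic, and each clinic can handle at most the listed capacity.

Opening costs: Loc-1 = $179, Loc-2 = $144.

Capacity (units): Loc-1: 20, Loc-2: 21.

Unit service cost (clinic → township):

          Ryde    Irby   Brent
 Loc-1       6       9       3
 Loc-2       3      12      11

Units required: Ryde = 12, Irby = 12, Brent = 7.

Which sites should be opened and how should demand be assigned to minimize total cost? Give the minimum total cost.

Open {Loc-1, Loc-2}: Ryde→Loc-2 3·12=36, Irby→Loc-1 9·12=108, Brent→Loc-1 3·7=21.
Loads: Loc-1 carries 19/20, Loc-2 carries 12/21. Service 165; fixed 323; total 488.
Next best feasible plan costs 544.

Minimum total cost: 488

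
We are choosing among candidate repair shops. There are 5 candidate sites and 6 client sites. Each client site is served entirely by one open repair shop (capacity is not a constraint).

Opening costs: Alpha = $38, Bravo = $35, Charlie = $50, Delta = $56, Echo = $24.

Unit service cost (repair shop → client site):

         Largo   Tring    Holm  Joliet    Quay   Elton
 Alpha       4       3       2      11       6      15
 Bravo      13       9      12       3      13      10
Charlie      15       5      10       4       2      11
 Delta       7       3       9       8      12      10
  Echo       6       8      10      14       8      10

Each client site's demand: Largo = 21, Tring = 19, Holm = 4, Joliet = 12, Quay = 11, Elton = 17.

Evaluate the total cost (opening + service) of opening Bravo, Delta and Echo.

Each client site is assigned to its cheapest site among the open ones.
{Bravo, Delta, Echo}: Largo→Echo 6·21=126, Tring→Delta 3·19=57, Holm→Delta 9·4=36, Joliet→Bravo 3·12=36, Quay→Echo 8·11=88, Elton→Bravo 10·17=170. Service 513; fixed 115; total 628.

Total cost: 628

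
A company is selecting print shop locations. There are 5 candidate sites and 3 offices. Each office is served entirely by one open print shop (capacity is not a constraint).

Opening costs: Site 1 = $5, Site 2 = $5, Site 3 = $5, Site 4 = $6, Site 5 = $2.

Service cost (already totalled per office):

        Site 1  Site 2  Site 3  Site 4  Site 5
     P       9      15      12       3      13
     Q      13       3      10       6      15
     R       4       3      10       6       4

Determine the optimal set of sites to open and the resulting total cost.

Open Site 2 and Site 4; minimum total cost 20.

For any fixed open set, each office goes to its cheapest open site; total = fixed + service.
{Site 2, Site 4}: P→Site 4 3, Q→Site 2 3, R→Site 2 3. Service 9; fixed 11; total 20.
{Site 4}: P→Site 4 3, Q→Site 4 6, R→Site 4 6. Service 15; fixed 6; total 21.
{Site 4, Site 5}: P→Site 4 3, Q→Site 4 6, R→Site 5 4. Service 13; fixed 8; total 21.
{Site 1, Site 2, Site 3, Site 4, Site 5}: P→Site 4 3, Q→Site 2 3, R→Site 2 3. Service 9; fixed 23; total 32.
No other subset beats 20.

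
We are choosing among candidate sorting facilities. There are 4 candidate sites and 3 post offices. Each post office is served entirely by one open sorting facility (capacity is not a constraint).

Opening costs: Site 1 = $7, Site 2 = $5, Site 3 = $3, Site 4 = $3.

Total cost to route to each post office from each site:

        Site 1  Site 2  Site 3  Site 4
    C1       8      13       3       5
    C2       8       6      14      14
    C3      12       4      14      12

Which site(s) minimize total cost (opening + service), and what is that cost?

For any fixed open set, each post office goes to its cheapest open site; total = fixed + service.
{Site 2, Site 3}: C1→Site 3 3, C2→Site 2 6, C3→Site 2 4. Service 13; fixed 8; total 21.
{Site 2, Site 4}: service 15 + fixed 8 = 23
{Site 2, Site 3, Site 4}: C1→Site 3 3, C2→Site 2 6, C3→Site 2 4. Service 13; fixed 11; total 24.
{Site 1, Site 2, Site 3, Site 4}: service 13 + fixed 18 = 31
No other subset beats 21.

Open Site 2 and Site 3; minimum total cost 21.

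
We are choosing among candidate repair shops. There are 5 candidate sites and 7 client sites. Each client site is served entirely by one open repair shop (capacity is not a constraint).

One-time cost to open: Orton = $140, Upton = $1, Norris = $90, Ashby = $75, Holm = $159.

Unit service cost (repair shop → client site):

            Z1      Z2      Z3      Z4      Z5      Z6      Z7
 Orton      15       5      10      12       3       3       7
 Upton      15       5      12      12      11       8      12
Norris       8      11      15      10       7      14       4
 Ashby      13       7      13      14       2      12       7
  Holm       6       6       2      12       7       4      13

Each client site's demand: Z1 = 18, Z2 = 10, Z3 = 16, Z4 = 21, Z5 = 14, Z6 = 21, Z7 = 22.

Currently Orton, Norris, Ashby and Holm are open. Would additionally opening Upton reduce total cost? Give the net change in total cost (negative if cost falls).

No — net change +1 (cost rises by 1).

Current service cost with {Orton, Norris, Ashby, Holm}: 579.
Adding Upton: each client site re-picks its cheapest; new service cost 579, saving 0.
Extra fixed cost: 1. Net change = 1 − 0 = 1.
(Totals: 1043 → 1044.)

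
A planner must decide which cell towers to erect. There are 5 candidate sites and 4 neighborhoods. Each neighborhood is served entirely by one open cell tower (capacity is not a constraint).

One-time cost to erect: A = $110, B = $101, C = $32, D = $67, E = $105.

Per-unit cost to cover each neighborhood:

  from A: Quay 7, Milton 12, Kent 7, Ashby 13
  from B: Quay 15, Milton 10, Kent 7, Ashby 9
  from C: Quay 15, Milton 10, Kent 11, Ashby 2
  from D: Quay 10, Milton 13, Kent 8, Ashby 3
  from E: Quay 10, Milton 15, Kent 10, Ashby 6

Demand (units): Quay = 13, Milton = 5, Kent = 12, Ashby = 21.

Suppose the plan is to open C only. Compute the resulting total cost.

Each neighborhood is assigned to its cheapest site among the open ones.
{C}: Quay→C 15·13=195, Milton→C 10·5=50, Kent→C 11·12=132, Ashby→C 2·21=42. Service 419; fixed 32; total 451.

Total cost: 451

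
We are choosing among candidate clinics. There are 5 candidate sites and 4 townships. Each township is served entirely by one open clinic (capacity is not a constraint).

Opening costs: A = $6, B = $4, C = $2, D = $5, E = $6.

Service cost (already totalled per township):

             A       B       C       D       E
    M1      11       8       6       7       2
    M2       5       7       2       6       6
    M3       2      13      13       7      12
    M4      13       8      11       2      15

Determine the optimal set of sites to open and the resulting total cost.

For any fixed open set, each township goes to its cheapest open site; total = fixed + service.
{C, D}: M1→C 6, M2→C 2, M3→D 7, M4→D 2. Service 17; fixed 7; total 24.
{A, C, D}: M1→C 6, M2→C 2, M3→A 2, M4→D 2. Service 12; fixed 13; total 25.
{C, D, E}: M1→E 2, M2→C 2, M3→D 7, M4→D 2. Service 13; fixed 13; total 26.
{A, B, C, D, E}: service 8 + fixed 23 = 31
No other subset beats 24.

Open C and D; minimum total cost 24.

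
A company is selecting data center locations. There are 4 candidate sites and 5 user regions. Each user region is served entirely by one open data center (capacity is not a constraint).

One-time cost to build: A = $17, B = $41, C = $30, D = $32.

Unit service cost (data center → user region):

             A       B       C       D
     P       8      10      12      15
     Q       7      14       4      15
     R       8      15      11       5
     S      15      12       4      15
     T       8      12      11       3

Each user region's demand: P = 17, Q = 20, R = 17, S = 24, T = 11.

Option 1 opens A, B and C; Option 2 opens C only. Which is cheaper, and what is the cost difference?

Option 1 is cheaper by 94.

Option 1: {A, B, C}: P→A 8·17=136, Q→C 4·20=80, R→A 8·17=136, S→C 4·24=96, T→A 8·11=88. Service 536; fixed 88; total 624.
Option 2: {C}: P→C 12·17=204, Q→C 4·20=80, R→C 11·17=187, S→C 4·24=96, T→C 11·11=121. Service 688; fixed 30; total 718.
Difference: |624 − 718| = 94.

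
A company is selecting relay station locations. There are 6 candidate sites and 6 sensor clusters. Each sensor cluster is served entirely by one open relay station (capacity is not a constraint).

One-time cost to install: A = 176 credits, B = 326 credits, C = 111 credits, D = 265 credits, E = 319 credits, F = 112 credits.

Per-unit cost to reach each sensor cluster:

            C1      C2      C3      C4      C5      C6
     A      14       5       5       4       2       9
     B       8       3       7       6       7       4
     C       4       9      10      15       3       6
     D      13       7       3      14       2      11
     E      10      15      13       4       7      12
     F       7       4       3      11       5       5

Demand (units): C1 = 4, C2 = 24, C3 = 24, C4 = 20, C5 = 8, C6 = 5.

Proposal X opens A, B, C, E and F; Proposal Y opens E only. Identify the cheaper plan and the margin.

Proposal Y is cheaper by 93.

Proposal X: {A, B, C, E, F}: C1→C 4·4=16, C2→B 3·24=72, C3→F 3·24=72, C4→A 4·20=80, C5→A 2·8=16, C6→B 4·5=20. Service 276; fixed 1044; total 1320.
Proposal Y: {E}: C1→E 10·4=40, C2→E 15·24=360, C3→E 13·24=312, C4→E 4·20=80, C5→E 7·8=56, C6→E 12·5=60. Service 908; fixed 319; total 1227.
Difference: |1320 − 1227| = 93.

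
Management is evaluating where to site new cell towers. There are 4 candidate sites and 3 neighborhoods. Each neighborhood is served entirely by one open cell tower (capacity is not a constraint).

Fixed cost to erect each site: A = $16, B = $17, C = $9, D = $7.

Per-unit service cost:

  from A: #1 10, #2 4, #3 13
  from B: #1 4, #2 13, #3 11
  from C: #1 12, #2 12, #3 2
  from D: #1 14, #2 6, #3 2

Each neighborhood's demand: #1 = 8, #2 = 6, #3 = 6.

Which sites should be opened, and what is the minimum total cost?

Open B and D; minimum total cost 104.

For any fixed open set, each neighborhood goes to its cheapest open site; total = fixed + service.
{B, D}: #1→B 4·8=32, #2→D 6·6=36, #3→D 2·6=12. Service 80; fixed 24; total 104.
{A, B, D}: #1→B 4·8=32, #2→A 4·6=24, #3→D 2·6=12. Service 68; fixed 40; total 108.
{A, B, C}: service 68 + fixed 42 = 110
{A, B, C, D}: service 68 + fixed 49 = 117
(All 15 nonempty subsets were checked; B and D is lowest.)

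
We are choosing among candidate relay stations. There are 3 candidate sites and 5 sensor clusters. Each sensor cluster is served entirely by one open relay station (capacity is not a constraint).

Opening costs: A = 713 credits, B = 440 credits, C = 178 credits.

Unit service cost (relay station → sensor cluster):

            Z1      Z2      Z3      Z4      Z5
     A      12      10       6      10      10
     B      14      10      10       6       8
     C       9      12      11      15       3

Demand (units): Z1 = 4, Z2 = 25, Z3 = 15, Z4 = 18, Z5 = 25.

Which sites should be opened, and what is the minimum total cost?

For any fixed open set, each sensor cluster goes to its cheapest open site; total = fixed + service.
{C}: Z1→C 9·4=36, Z2→C 12·25=300, Z3→C 11·15=165, Z4→C 15·18=270, Z5→C 3·25=75. Service 846; fixed 178; total 1024.
{B}: service 764 + fixed 440 = 1204
{B, C}: service 619 + fixed 618 = 1237
{A, B, C}: Z1→C 9·4=36, Z2→A 10·25=250, Z3→A 6·15=90, Z4→B 6·18=108, Z5→C 3·25=75. Service 559; fixed 1331; total 1890.
(All 7 nonempty subsets were checked; C only is lowest.)

Open C only; minimum total cost 1024.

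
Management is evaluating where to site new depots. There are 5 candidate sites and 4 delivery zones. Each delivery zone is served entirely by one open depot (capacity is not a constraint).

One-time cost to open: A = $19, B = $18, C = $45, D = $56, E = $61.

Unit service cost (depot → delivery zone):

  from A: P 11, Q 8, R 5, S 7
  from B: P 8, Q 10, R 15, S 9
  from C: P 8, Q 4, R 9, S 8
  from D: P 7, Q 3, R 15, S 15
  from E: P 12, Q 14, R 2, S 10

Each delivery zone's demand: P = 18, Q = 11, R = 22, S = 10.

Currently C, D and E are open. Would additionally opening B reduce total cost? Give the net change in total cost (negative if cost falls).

No — net change +18 (cost rises by 18).

Current service cost with {C, D, E}: 283.
Adding B: each delivery zone re-picks its cheapest; new service cost 283, saving 0.
Extra fixed cost: 18. Net change = 18 − 0 = 18.
(Totals: 445 → 463.)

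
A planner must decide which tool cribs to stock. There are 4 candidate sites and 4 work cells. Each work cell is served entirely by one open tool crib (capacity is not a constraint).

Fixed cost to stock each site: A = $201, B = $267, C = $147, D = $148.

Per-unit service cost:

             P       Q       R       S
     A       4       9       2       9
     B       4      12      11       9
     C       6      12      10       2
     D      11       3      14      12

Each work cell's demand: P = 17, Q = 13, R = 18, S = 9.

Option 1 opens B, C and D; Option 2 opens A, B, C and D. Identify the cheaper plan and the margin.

Option 1 is cheaper by 57.

Option 1: {B, C, D}: P→B 4·17=68, Q→D 3·13=39, R→C 10·18=180, S→C 2·9=18. Service 305; fixed 562; total 867.
Option 2: {A, B, C, D}: P→A 4·17=68, Q→D 3·13=39, R→A 2·18=36, S→C 2·9=18. Service 161; fixed 763; total 924.
Difference: |867 − 924| = 57.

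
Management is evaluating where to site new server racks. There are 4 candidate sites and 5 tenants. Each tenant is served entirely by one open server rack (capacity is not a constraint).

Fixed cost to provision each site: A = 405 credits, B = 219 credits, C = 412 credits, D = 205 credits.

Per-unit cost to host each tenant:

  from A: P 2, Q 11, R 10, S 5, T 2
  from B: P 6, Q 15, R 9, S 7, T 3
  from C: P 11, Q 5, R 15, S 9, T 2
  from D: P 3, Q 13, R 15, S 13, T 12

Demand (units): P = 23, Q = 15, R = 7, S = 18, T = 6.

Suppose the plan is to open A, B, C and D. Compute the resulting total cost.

Each tenant is assigned to its cheapest site among the open ones.
{A, B, C, D}: P→A 2·23=46, Q→C 5·15=75, R→B 9·7=63, S→A 5·18=90, T→A 2·6=12. Service 286; fixed 1241; total 1527.

Total cost: 1527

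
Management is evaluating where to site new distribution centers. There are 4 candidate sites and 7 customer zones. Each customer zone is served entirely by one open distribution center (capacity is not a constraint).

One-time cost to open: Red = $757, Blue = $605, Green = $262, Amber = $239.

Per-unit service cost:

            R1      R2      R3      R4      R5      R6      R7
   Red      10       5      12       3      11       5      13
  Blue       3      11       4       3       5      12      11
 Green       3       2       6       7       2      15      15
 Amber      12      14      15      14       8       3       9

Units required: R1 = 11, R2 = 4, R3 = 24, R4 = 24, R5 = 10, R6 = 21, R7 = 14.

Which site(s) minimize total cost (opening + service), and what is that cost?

For any fixed open set, each customer zone goes to its cheapest open site; total = fixed + service.
{Green, Amber}: R1→Green 3·11=33, R2→Green 2·4=8, R3→Green 6·24=144, R4→Green 7·24=168, R5→Green 2·10=20, R6→Amber 3·21=63, R7→Amber 9·14=126. Service 562; fixed 501; total 1063.
{Green}: R1→Green 3·11=33, R2→Green 2·4=8, R3→Green 6·24=144, R4→Green 7·24=168, R5→Green 2·10=20, R6→Green 15·21=315, R7→Green 15·14=210. Service 898; fixed 262; total 1160.
{Blue}: service 701 + fixed 605 = 1306
{Red, Blue, Green, Amber}: R1→Blue 3·11=33, R2→Green 2·4=8, R3→Blue 4·24=96, R4→Red 3·24=72, R5→Green 2·10=20, R6→Amber 3·21=63, R7→Amber 9·14=126. Service 418; fixed 1863; total 2281.
No other subset beats 1063.

Open Green and Amber; minimum total cost 1063.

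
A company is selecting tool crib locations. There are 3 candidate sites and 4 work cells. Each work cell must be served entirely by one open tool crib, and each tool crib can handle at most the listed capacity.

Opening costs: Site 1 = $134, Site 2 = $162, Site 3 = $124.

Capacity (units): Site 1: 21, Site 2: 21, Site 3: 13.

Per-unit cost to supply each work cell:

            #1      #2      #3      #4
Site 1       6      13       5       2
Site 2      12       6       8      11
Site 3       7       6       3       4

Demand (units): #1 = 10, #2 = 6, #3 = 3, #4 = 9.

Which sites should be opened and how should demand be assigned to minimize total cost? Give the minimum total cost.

Open {Site 1, Site 3}: #1→Site 1 6·10=60, #2→Site 3 6·6=36, #3→Site 3 3·3=9, #4→Site 1 2·9=18.
Loads: Site 1 carries 19/21, Site 3 carries 9/13. Service 123; fixed 258; total 381.
Next best feasible plan costs 433.

Minimum total cost: 381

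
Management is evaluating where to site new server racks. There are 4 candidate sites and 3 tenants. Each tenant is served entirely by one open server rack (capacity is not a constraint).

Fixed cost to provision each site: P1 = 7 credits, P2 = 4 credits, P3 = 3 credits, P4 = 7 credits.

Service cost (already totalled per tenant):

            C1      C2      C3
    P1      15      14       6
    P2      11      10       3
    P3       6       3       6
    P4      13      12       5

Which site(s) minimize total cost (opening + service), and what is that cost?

Open P3 only; minimum total cost 18.

For any fixed open set, each tenant goes to its cheapest open site; total = fixed + service.
{P3}: C1→P3 6, C2→P3 3, C3→P3 6. Service 15; fixed 3; total 18.
{P2, P3}: C1→P3 6, C2→P3 3, C3→P2 3. Service 12; fixed 7; total 19.
{P3, P4}: C1→P3 6, C2→P3 3, C3→P4 5. Service 14; fixed 10; total 24.
{P1, P2, P3, P4}: C1→P3 6, C2→P3 3, C3→P2 3. Service 12; fixed 21; total 33.
No other subset beats 18.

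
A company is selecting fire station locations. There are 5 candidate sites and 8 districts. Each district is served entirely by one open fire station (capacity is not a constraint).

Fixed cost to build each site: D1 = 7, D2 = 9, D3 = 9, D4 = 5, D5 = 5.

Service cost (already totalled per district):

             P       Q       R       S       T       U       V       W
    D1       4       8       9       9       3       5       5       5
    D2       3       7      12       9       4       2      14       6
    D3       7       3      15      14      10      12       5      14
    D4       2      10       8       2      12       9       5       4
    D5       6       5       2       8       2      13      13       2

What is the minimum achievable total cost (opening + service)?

Minimum total cost: 39

For any fixed open set, each district goes to its cheapest open site; total = fixed + service.
{D4, D5}: P→D4 2, Q→D5 5, R→D5 2, S→D4 2, T→D5 2, U→D4 9, V→D4 5, W→D5 2. Service 29; fixed 10; total 39.
{D2, D4, D5}: service 22 + fixed 19 = 41
{D1, D4, D5}: service 25 + fixed 17 = 42
{D1, D2, D3, D4, D5}: service 20 + fixed 35 = 55
No other subset beats 39.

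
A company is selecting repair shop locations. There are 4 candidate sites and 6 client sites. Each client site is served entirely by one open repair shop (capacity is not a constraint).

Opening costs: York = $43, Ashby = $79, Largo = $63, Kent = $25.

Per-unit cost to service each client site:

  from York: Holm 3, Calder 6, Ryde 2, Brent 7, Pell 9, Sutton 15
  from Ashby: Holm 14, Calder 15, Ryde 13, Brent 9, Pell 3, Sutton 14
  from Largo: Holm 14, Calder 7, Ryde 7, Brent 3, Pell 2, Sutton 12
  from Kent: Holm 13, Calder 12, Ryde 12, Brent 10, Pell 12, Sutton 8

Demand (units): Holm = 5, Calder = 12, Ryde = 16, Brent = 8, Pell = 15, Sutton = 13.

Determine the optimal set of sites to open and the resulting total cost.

Open York, Largo and Kent; minimum total cost 408.

For any fixed open set, each client site goes to its cheapest open site; total = fixed + service.
{York, Largo, Kent}: Holm→York 3·5=15, Calder→York 6·12=72, Ryde→York 2·16=32, Brent→Largo 3·8=24, Pell→Largo 2·15=30, Sutton→Kent 8·13=104. Service 277; fixed 131; total 408.
{York, Largo}: service 329 + fixed 106 = 435
{York, Ashby, Kent}: service 324 + fixed 147 = 471
{York, Ashby, Largo, Kent}: service 277 + fixed 210 = 487
No other subset beats 408.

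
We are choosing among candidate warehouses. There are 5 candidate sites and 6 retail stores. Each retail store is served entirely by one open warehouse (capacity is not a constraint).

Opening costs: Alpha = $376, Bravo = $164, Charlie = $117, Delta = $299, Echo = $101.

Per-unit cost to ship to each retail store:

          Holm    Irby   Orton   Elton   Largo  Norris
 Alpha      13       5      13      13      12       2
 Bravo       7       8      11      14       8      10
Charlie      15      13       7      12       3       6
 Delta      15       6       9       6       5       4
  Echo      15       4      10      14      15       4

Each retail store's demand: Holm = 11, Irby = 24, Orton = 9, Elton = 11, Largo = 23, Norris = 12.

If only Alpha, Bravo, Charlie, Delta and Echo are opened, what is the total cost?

Each retail store is assigned to its cheapest site among the open ones.
{Alpha, Bravo, Charlie, Delta, Echo}: Holm→Bravo 7·11=77, Irby→Echo 4·24=96, Orton→Charlie 7·9=63, Elton→Delta 6·11=66, Largo→Charlie 3·23=69, Norris→Alpha 2·12=24. Service 395; fixed 1057; total 1452.

Total cost: 1452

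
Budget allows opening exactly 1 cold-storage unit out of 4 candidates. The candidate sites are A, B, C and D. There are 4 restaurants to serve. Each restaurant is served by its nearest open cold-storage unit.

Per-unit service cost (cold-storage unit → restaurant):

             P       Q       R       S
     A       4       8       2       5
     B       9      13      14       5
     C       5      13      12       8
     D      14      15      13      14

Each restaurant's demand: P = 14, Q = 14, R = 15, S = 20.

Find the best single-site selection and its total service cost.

Choose A only; total service cost 298.

With exactly 1 open, each restaurant uses its cheapest among the chosen.
{A}: P→A 4·14=56, Q→A 8·14=112, R→A 2·15=30, S→A 5·20=100. Service cost 298.
{C}: service cost 592
{B}: service cost 618
Among all 4 size-1 choices, {A} is lowest.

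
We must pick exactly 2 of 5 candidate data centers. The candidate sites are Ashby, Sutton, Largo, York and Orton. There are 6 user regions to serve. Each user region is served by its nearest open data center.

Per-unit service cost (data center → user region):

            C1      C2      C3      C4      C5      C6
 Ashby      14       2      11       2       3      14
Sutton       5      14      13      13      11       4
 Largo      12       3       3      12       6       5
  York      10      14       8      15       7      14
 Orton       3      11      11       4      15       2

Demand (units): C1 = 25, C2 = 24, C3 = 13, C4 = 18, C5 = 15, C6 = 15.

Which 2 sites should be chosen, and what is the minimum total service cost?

Choose Ashby and Orton; total service cost 377.

With exactly 2 open, each user region uses its cheapest among the chosen.
{Ashby, Orton}: C1→Orton 3·25=75, C2→Ashby 2·24=48, C3→Ashby 11·13=143, C4→Ashby 2·18=36, C5→Ashby 3·15=45, C6→Orton 2·15=30. Service cost 377.
{Largo, Orton}: service cost 378
{Ashby, Sutton}: service cost 457
Among all 10 size-2 choices, {Ashby, Orton} is lowest.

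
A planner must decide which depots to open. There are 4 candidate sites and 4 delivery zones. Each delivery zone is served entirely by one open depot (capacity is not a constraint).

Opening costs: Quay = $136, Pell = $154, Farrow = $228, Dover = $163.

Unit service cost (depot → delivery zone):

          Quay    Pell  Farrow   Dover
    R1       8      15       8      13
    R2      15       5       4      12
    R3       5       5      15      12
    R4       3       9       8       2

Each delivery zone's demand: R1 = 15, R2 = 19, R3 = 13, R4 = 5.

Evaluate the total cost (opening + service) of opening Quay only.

Each delivery zone is assigned to its cheapest site among the open ones.
{Quay}: R1→Quay 8·15=120, R2→Quay 15·19=285, R3→Quay 5·13=65, R4→Quay 3·5=15. Service 485; fixed 136; total 621.

Total cost: 621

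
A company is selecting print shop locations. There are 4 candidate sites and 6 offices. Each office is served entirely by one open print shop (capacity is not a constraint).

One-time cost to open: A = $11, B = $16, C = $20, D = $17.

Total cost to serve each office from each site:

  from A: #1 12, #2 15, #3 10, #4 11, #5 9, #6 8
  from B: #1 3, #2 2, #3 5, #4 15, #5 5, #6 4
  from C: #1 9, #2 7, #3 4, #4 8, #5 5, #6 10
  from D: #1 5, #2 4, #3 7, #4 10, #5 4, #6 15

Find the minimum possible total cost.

For any fixed open set, each office goes to its cheapest open site; total = fixed + service.
{B}: #1→B 3, #2→B 2, #3→B 5, #4→B 15, #5→B 5, #6→B 4. Service 34; fixed 16; total 50.
{A, B}: service 30 + fixed 27 = 57
{B, D}: service 28 + fixed 33 = 61
{A, B, C, D}: service 25 + fixed 64 = 89
No other subset beats 50.

Minimum total cost: 50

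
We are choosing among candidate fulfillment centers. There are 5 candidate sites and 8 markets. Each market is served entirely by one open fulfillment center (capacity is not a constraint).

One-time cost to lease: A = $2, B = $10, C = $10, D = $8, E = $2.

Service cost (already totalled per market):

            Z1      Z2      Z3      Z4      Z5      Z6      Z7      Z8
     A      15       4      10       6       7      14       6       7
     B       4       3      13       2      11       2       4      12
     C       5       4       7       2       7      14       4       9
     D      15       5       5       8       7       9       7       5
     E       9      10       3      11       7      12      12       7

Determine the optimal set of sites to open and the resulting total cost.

Open B and E; minimum total cost 44.

For any fixed open set, each market goes to its cheapest open site; total = fixed + service.
{B, E}: Z1→B 4, Z2→B 3, Z3→E 3, Z4→B 2, Z5→E 7, Z6→B 2, Z7→B 4, Z8→E 7. Service 32; fixed 12; total 44.
{A, B, E}: Z1→B 4, Z2→B 3, Z3→E 3, Z4→B 2, Z5→A 7, Z6→B 2, Z7→B 4, Z8→A 7. Service 32; fixed 14; total 46.
{B, D}: service 32 + fixed 18 = 50
{A, B, C, D, E}: service 30 + fixed 32 = 62
No other subset beats 44.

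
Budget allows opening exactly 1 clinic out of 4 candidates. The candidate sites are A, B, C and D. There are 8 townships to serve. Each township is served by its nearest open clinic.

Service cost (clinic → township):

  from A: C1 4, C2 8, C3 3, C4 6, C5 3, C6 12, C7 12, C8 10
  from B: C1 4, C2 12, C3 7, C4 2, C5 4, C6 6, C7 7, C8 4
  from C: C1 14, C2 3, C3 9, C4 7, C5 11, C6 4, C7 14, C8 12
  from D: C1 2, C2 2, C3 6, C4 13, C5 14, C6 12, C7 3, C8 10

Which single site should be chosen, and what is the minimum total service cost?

With exactly 1 open, each township uses its cheapest among the chosen.
{B}: C1→B 4, C2→B 12, C3→B 7, C4→B 2, C5→B 4, C6→B 6, C7→B 7, C8→B 4. Service cost 46.
{A}: service cost 58
{D}: service cost 62
Among all 4 size-1 choices, {B} is lowest.

Choose B only; total service cost 46.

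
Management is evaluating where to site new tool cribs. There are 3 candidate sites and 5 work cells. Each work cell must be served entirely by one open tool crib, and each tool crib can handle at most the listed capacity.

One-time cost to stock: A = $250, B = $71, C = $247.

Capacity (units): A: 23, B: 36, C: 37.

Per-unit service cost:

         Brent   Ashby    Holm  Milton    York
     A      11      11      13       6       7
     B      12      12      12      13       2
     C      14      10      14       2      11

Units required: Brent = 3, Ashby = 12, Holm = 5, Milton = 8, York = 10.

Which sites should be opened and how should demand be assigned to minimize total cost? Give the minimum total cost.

Minimum total cost: 570

Open {B, C}: Brent→B 12·3=36, Ashby→C 10·12=120, Holm→B 12·5=60, Milton→C 2·8=16, York→B 2·10=20.
Loads: B carries 18/36, C carries 20/37. Service 252; fixed 318; total 570.
Next best feasible plan costs 576.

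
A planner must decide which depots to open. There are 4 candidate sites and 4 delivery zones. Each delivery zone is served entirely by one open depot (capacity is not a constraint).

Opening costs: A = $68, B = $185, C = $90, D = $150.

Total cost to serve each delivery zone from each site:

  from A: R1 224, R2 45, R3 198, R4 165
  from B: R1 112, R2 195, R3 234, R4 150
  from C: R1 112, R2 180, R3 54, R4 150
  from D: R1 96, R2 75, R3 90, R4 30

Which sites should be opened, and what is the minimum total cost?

For any fixed open set, each delivery zone goes to its cheapest open site; total = fixed + service.
{D}: R1→D 96, R2→D 75, R3→D 90, R4→D 30. Service 291; fixed 150; total 441.
{A, D}: service 261 + fixed 218 = 479
{C, D}: service 255 + fixed 240 = 495
{A, B, C, D}: service 225 + fixed 493 = 718
No other subset beats 441.

Open D only; minimum total cost 441.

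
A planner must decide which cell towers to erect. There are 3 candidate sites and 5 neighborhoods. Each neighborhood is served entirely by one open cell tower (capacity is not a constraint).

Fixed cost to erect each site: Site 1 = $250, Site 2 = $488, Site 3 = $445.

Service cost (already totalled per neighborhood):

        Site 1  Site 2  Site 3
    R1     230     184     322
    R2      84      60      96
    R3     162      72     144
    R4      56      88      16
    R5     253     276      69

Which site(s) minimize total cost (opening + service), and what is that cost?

For any fixed open set, each neighborhood goes to its cheapest open site; total = fixed + service.
{Site 1}: R1→Site 1 230, R2→Site 1 84, R3→Site 1 162, R4→Site 1 56, R5→Site 1 253. Service 785; fixed 250; total 1035.
{Site 3}: service 647 + fixed 445 = 1092
{Site 2}: R1→Site 2 184, R2→Site 2 60, R3→Site 2 72, R4→Site 2 88, R5→Site 2 276. Service 680; fixed 488; total 1168.
{Site 1, Site 2, Site 3}: service 401 + fixed 1183 = 1584
No other subset beats 1035.

Open Site 1 only; minimum total cost 1035.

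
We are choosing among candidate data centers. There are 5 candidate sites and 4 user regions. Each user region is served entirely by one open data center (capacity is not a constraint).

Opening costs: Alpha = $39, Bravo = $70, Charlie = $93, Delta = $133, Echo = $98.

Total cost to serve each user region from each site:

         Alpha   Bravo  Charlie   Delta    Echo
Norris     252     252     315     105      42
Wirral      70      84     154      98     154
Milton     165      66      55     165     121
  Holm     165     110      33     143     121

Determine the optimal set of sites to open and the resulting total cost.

Open Alpha, Charlie and Echo; minimum total cost 430.

For any fixed open set, each user region goes to its cheapest open site; total = fixed + service.
{Alpha, Charlie, Echo}: Norris→Echo 42, Wirral→Alpha 70, Milton→Charlie 55, Holm→Charlie 33. Service 200; fixed 230; total 430.
{Bravo, Echo}: service 302 + fixed 168 = 470
{Bravo, Charlie, Echo}: service 214 + fixed 261 = 475
{Alpha, Bravo, Charlie, Delta, Echo}: service 200 + fixed 433 = 633
No other subset beats 430.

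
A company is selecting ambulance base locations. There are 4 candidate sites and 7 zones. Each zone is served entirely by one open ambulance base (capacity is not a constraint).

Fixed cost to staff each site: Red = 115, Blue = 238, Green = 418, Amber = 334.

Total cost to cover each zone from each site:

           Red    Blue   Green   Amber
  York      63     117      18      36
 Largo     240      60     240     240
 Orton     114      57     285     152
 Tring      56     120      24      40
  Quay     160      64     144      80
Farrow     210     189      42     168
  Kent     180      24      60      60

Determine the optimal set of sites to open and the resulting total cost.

For any fixed open set, each zone goes to its cheapest open site; total = fixed + service.
{Red, Blue}: York→Red 63, Largo→Blue 60, Orton→Blue 57, Tring→Red 56, Quay→Blue 64, Farrow→Blue 189, Kent→Blue 24. Service 513; fixed 353; total 866.
{Blue}: York→Blue 117, Largo→Blue 60, Orton→Blue 57, Tring→Blue 120, Quay→Blue 64, Farrow→Blue 189, Kent→Blue 24. Service 631; fixed 238; total 869.
{Blue, Green}: service 289 + fixed 656 = 945
{Red, Blue, Green, Amber}: service 289 + fixed 1105 = 1394
(All 15 nonempty subsets were checked; Red and Blue is lowest.)

Open Red and Blue; minimum total cost 866.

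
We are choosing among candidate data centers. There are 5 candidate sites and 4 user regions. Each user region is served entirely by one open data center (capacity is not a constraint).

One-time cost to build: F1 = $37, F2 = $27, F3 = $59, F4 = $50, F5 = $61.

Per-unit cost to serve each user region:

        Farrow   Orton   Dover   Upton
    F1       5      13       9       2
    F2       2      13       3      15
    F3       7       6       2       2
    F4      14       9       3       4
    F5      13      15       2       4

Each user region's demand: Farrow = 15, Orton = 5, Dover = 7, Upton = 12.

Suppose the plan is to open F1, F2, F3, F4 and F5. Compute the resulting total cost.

Each user region is assigned to its cheapest site among the open ones.
{F1, F2, F3, F4, F5}: Farrow→F2 2·15=30, Orton→F3 6·5=30, Dover→F3 2·7=14, Upton→F1 2·12=24. Service 98; fixed 234; total 332.

Total cost: 332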